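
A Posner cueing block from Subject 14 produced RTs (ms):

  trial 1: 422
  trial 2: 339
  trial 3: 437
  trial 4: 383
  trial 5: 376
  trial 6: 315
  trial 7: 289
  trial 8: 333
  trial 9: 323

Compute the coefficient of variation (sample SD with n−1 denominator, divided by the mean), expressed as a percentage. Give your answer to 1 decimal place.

14.0%

n = 9, Σ = 3217, M = 357.4444
Σ(x−M)² = 20104.222; s = √(20104.222/8) = 50.1301
CV = 50.1301 / 357.4444 = 0.14025 = 14.025%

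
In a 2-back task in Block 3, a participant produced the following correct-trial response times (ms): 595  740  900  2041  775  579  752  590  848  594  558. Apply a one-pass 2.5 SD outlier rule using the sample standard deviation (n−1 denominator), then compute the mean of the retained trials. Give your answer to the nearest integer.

693 ms

n = 11, ΣRT = 8972, M = 815.636
Σ(x−M)² = 1792190.55; s = √(1792190.55/10) = 423.343
Cutoffs: 815.636 ± 2.5·423.343 → [-242.7, 1874.0]
Outside: 2041 → excluded.
Retained (n=10): Σ = 6931, mean = 6931/10 = 693.100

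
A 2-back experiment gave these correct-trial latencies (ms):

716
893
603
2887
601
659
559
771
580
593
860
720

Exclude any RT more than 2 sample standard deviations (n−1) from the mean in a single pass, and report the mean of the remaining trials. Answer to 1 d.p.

n = 12, ΣRT = 10442, M = 870.167
Σ(x−M)² = 4570655.67; s = √(4570655.67/11) = 644.604
Cutoffs: 870.167 ± 2·644.604 → [-419.0, 2159.4]
Outside: 2887 → excluded.
Retained (n=11): Σ = 7555, mean = 7555/11 = 686.818

686.8 ms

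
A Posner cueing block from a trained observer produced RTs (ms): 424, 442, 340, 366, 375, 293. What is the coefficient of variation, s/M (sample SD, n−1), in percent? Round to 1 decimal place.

n = 6, Σ = 2240, M = 373.3333
Σ(x−M)² = 14903.333; s = √(14903.333/5) = 54.5955
CV = 54.5955 / 373.3333 = 0.14624 = 14.624%

14.6%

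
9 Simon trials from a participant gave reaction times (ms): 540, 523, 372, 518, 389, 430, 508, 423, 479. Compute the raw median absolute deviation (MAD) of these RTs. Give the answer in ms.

49 ms

Sorted: 372, 389, 423, 430, 479, 508, 518, 523, 540 → median = 479
|x − 479|: 61, 44, 107, 39, 90, 49, 29, 56, 0
Sorted deviations: 0, 29, 39, 44, 49, 56, 61, 90, 107 → MAD = 49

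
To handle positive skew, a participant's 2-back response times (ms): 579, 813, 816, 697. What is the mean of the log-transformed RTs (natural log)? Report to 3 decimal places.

ln(RT): 6.3613, 6.7007, 6.7044, 6.5468
Σ ln(RT) = 26.3132
Mean = 26.3132/4 = 6.57831

6.578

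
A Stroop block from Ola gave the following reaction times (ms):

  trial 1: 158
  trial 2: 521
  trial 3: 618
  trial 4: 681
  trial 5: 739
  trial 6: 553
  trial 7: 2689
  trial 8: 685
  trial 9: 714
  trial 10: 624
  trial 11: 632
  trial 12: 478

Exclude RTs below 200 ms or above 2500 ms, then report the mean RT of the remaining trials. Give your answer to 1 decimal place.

Excluded: 158, 2689
Retained (n=10): Σ = 6245
Mean = 6245/10 = 624.5000

624.5 ms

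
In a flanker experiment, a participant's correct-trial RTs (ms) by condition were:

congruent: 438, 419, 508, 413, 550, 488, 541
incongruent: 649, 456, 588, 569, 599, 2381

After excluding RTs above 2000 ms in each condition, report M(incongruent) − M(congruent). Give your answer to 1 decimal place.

92.6 ms

incongruent: exclude 2381
M(congruent) = 3357/7 = 479.571
M(incongruent) = 2861/5 = 572.200
Difference = 572.200 − 479.571 = 92.629 ms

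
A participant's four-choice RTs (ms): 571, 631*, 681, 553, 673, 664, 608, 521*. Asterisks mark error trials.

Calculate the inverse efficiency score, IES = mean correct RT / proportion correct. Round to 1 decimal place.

833.3 ms

Correct trials (n=6): 571, 681, 553, 673, 664, 608
Mean correct RT = 3750/6 = 625.0000 ms
Proportion correct = 6/8
IES = 625.0000 / (6/8) = 833.333 ms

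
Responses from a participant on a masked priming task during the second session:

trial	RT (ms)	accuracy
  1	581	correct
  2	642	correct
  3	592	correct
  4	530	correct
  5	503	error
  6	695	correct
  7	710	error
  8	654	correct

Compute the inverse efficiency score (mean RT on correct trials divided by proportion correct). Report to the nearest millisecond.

821 ms

Correct trials (n=6): 581, 642, 592, 530, 695, 654
Mean correct RT = 3694/6 = 615.6667 ms
Proportion correct = 6/8
IES = 615.6667 / (6/8) = 820.889 ms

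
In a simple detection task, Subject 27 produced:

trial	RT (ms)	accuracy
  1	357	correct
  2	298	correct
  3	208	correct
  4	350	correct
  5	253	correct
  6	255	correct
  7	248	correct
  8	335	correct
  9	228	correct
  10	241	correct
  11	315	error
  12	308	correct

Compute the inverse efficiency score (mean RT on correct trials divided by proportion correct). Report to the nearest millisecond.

306 ms

Correct trials (n=11): 357, 298, 208, 350, 253, 255, 248, 335, 228, 241, 308
Mean correct RT = 3081/11 = 280.0909 ms
Proportion correct = 11/12
IES = 280.0909 / (11/12) = 305.554 ms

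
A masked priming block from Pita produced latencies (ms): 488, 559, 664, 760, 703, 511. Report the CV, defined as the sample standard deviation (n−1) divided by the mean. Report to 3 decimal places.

n = 6, Σ = 3685, M = 614.1667
Σ(x−M)² = 61246.833; s = √(61246.833/5) = 110.6769
CV = 110.6769 / 614.1667 = 0.18021

0.180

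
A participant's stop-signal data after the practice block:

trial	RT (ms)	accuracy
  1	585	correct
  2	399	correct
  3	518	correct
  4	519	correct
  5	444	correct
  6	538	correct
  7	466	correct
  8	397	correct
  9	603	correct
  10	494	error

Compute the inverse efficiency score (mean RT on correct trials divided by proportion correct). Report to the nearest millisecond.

Correct trials (n=9): 585, 399, 518, 519, 444, 538, 466, 397, 603
Mean correct RT = 4469/9 = 496.5556 ms
Proportion correct = 9/10
IES = 496.5556 / (9/10) = 551.728 ms

552 ms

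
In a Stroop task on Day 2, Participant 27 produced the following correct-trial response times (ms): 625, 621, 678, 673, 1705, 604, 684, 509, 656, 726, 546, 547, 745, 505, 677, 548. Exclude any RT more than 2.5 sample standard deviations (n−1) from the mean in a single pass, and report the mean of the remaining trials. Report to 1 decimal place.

622.9 ms

n = 16, ΣRT = 11049, M = 690.562
Σ(x−M)² = 1181051.94; s = √(1181051.94/15) = 280.601
Cutoffs: 690.562 ± 2.5·280.601 → [-10.9, 1392.1]
Outside: 1705 → excluded.
Retained (n=15): Σ = 9344, mean = 9344/15 = 622.933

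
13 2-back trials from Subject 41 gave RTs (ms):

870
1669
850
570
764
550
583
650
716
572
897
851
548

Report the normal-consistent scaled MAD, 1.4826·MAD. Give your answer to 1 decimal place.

213.5 ms

Sorted: 548, 550, 570, 572, 583, 650, 716, 764, 850, 851, 870, 897, 1669 → median = 716
|x − 716| sorted: 0, 48, 66, 133, 134, 135, 144, 146, 154, 166, 168, 181, 953 → MAD = 144
Robust SD ≈ 1.4826 × 144 = 213.494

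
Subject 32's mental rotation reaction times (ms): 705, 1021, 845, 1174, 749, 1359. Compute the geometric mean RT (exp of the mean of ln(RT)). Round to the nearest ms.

948 ms

ln(RT): 6.5582, 6.9285, 6.7393, 7.0682, 6.6187, 7.2145
Mean ln(RT) = 41.1275/6 = 6.85458
Geometric mean = exp(6.85458) = 948.22 ms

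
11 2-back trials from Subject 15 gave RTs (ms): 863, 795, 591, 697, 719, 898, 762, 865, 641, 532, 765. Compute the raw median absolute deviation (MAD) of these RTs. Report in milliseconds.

Sorted: 532, 591, 641, 697, 719, 762, 765, 795, 863, 865, 898 → median = 762
|x − 762|: 101, 33, 171, 65, 43, 136, 0, 103, 121, 230, 3
Sorted deviations: 0, 3, 33, 43, 65, 101, 103, 121, 136, 171, 230 → MAD = 101

101 ms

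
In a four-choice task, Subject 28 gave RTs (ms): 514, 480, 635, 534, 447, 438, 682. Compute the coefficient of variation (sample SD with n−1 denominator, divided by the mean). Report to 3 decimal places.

0.175

n = 7, Σ = 3730, M = 532.8571
Σ(x−M)² = 52196.857; s = √(52196.857/6) = 93.2710
CV = 93.2710 / 532.8571 = 0.17504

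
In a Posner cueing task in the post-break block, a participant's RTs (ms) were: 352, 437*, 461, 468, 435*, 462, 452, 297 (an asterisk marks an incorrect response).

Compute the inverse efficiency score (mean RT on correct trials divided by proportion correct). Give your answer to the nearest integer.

554 ms

Correct trials (n=6): 352, 461, 468, 462, 452, 297
Mean correct RT = 2492/6 = 415.3333 ms
Proportion correct = 6/8
IES = 415.3333 / (6/8) = 553.778 ms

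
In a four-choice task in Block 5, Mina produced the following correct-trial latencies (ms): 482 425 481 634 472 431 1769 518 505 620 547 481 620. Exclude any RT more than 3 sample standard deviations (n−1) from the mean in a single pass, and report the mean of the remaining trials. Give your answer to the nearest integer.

518 ms

n = 13, ΣRT = 7985, M = 614.231
Σ(x−M)² = 1502258.31; s = √(1502258.31/12) = 353.819
Cutoffs: 614.231 ± 3·353.819 → [-447.2, 1675.7]
Outside: 1769 → excluded.
Retained (n=12): Σ = 6216, mean = 6216/12 = 518.000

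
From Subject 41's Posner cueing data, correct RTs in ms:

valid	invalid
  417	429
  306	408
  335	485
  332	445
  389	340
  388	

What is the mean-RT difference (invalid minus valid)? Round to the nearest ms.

60 ms

M(valid) = 2167/6 = 361.167
M(invalid) = 2107/5 = 421.400
Difference = 421.400 − 361.167 = 60.233 ms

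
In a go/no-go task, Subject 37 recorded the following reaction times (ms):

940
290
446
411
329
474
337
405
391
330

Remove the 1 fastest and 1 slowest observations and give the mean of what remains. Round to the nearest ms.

390 ms

Sorted: 290, 329, 330, 337, 391, 405, 411, 446, 474, 940
Drop lowest 1 (290) and highest 1 (940)
Remaining (n=8): Σ = 3123, mean = 3123/8 = 390.375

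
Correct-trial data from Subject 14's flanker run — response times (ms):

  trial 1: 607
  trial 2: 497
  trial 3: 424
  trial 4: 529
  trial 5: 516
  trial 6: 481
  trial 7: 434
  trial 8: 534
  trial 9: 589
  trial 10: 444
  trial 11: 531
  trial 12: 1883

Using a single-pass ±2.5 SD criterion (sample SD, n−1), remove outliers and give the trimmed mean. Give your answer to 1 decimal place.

507.8 ms

n = 12, ΣRT = 7469, M = 622.417
Σ(x−M)² = 1769080.92; s = √(1769080.92/11) = 401.031
Cutoffs: 622.417 ± 2.5·401.031 → [-380.2, 1625.0]
Outside: 1883 → excluded.
Retained (n=11): Σ = 5586, mean = 5586/11 = 507.818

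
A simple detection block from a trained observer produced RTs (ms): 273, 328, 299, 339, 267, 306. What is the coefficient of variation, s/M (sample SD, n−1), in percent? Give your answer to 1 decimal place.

n = 6, Σ = 1812, M = 302.0000
Σ(x−M)² = 4136.000; s = √(4136.000/5) = 28.7611
CV = 28.7611 / 302.0000 = 0.09524 = 9.524%

9.5%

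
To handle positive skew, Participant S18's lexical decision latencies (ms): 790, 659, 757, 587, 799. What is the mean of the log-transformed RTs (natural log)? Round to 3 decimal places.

ln(RT): 6.6720, 6.4907, 6.6294, 6.3750, 6.6834
Σ ln(RT) = 32.8505
Mean = 32.8505/5 = 6.57010

6.570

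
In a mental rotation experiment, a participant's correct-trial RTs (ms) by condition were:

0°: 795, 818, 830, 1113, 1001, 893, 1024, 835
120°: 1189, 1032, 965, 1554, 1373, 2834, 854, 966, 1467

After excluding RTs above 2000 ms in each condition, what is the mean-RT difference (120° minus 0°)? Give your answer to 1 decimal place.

261.4 ms

120°: exclude 2834
M(0°) = 7309/8 = 913.625
M(120°) = 9400/8 = 1175.000
Difference = 1175.000 − 913.625 = 261.375 ms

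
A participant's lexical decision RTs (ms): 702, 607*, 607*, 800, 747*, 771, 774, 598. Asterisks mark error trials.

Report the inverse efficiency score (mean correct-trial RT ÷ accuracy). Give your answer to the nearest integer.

1166 ms

Correct trials (n=5): 702, 800, 771, 774, 598
Mean correct RT = 3645/5 = 729.0000 ms
Proportion correct = 5/8
IES = 729.0000 / (5/8) = 1166.400 ms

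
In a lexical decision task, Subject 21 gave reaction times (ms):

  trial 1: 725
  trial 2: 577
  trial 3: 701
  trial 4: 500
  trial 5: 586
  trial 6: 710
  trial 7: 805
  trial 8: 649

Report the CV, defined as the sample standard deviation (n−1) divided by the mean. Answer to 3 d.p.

0.149

n = 8, Σ = 5253, M = 656.6250
Σ(x−M)² = 67425.875; s = √(67425.875/7) = 98.1441
CV = 98.1441 / 656.6250 = 0.14947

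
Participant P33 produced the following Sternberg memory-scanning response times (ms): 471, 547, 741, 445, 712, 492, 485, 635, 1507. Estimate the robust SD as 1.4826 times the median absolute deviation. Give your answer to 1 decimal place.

Sorted: 445, 471, 485, 492, 547, 635, 712, 741, 1507 → median = 547
|x − 547| sorted: 0, 55, 62, 76, 88, 102, 165, 194, 960 → MAD = 88
Robust SD ≈ 1.4826 × 88 = 130.469

130.5 ms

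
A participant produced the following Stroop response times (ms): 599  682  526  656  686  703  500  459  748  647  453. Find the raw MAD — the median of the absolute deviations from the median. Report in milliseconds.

Sorted: 453, 459, 500, 526, 599, 647, 656, 682, 686, 703, 748 → median = 647
|x − 647|: 48, 35, 121, 9, 39, 56, 147, 188, 101, 0, 194
Sorted deviations: 0, 9, 35, 39, 48, 56, 101, 121, 147, 188, 194 → MAD = 56

56 ms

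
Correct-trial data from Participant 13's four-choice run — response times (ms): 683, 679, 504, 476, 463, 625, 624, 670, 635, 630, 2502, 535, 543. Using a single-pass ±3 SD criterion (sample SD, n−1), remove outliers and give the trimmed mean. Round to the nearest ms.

n = 13, ΣRT = 9569, M = 736.077
Σ(x−M)² = 3449074.92; s = √(3449074.92/12) = 536.118
Cutoffs: 736.077 ± 3·536.118 → [-872.3, 2344.4]
Outside: 2502 → excluded.
Retained (n=12): Σ = 7067, mean = 7067/12 = 588.917

589 ms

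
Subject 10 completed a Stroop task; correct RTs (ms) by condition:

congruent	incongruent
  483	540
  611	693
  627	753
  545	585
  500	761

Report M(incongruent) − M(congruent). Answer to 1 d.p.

M(congruent) = 2766/5 = 553.200
M(incongruent) = 3332/5 = 666.400
Difference = 666.400 − 553.200 = 113.200 ms

113.2 ms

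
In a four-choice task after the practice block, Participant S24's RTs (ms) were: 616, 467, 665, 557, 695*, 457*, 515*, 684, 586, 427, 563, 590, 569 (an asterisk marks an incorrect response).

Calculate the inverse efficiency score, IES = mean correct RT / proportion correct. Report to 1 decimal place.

744.1 ms

Correct trials (n=10): 616, 467, 665, 557, 684, 586, 427, 563, 590, 569
Mean correct RT = 5724/10 = 572.4000 ms
Proportion correct = 10/13
IES = 572.4000 / (10/13) = 744.120 ms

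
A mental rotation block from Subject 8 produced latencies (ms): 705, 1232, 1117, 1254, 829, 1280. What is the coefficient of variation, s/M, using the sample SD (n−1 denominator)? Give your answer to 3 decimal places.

n = 6, Σ = 6417, M = 1069.5000
Σ(x−M)² = 297713.500; s = √(297713.500/5) = 244.0137
CV = 244.0137 / 1069.5000 = 0.22816

0.228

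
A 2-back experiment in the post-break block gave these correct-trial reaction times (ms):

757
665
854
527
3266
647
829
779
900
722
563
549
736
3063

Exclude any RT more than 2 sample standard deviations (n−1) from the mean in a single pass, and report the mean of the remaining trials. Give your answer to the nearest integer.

711 ms

n = 14, ΣRT = 14857, M = 1061.214
Σ(x−M)² = 10508624.36; s = √(10508624.36/13) = 899.086
Cutoffs: 1061.214 ± 2·899.086 → [-737.0, 2859.4]
Outside: 3063, 3266 → excluded.
Retained (n=12): Σ = 8528, mean = 8528/12 = 710.667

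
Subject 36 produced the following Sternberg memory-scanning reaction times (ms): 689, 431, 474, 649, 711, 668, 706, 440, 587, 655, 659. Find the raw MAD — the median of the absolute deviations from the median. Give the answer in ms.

Sorted: 431, 440, 474, 587, 649, 655, 659, 668, 689, 706, 711 → median = 655
|x − 655|: 34, 224, 181, 6, 56, 13, 51, 215, 68, 0, 4
Sorted deviations: 0, 4, 6, 13, 34, 51, 56, 68, 181, 215, 224 → MAD = 51

51 ms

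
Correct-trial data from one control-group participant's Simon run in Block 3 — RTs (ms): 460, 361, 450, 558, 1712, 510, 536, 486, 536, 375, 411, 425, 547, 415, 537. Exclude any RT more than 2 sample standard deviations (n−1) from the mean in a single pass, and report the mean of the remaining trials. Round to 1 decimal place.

471.9 ms

n = 15, ΣRT = 8319, M = 554.600
Σ(x−M)² = 1493873.60; s = √(1493873.60/14) = 326.658
Cutoffs: 554.600 ± 2·326.658 → [-98.7, 1207.9]
Outside: 1712 → excluded.
Retained (n=14): Σ = 6607, mean = 6607/14 = 471.929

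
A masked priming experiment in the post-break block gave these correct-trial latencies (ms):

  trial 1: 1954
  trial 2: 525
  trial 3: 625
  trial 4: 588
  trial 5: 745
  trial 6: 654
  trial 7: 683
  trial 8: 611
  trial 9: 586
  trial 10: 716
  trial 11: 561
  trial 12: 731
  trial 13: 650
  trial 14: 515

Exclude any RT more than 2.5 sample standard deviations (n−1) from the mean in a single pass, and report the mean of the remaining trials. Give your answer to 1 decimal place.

630.0 ms

n = 14, ΣRT = 10144, M = 724.571
Σ(x−M)² = 1695467.43; s = √(1695467.43/13) = 361.138
Cutoffs: 724.571 ± 2.5·361.138 → [-178.3, 1627.4]
Outside: 1954 → excluded.
Retained (n=13): Σ = 8190, mean = 8190/13 = 630.000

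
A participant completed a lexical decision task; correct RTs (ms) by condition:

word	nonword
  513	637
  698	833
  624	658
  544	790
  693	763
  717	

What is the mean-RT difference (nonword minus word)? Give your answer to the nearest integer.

M(word) = 3789/6 = 631.500
M(nonword) = 3681/5 = 736.200
Difference = 736.200 − 631.500 = 104.700 ms

105 ms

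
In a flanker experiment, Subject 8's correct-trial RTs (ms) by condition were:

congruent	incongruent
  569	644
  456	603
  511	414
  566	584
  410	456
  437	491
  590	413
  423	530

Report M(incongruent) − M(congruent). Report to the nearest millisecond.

22 ms

M(congruent) = 3962/8 = 495.250
M(incongruent) = 4135/8 = 516.875
Difference = 516.875 − 495.250 = 21.625 ms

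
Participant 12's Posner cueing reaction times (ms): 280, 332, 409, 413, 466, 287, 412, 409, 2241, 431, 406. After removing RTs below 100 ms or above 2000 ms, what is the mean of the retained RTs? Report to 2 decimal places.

384.50 ms

Excluded: 2241
Retained (n=10): Σ = 3845
Mean = 3845/10 = 384.5000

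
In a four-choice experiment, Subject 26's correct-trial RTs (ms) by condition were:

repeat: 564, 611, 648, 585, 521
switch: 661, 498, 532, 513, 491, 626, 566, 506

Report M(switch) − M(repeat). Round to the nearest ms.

M(repeat) = 2929/5 = 585.800
M(switch) = 4393/8 = 549.125
Difference = 549.125 − 585.800 = -36.675 ms

-37 ms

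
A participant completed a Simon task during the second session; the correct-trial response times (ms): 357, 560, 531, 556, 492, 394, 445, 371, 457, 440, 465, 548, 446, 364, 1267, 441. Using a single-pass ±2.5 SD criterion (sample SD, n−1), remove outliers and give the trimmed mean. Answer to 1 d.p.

n = 16, ΣRT = 8134, M = 508.375
Σ(x−M)² = 680149.75; s = √(680149.75/15) = 212.940
Cutoffs: 508.375 ± 2.5·212.940 → [-24.0, 1040.7]
Outside: 1267 → excluded.
Retained (n=15): Σ = 6867, mean = 6867/15 = 457.800

457.8 ms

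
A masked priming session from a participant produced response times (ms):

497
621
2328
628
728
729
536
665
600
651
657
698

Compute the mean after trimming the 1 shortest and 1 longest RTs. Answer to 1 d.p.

Sorted: 497, 536, 600, 621, 628, 651, 657, 665, 698, 728, 729, 2328
Drop lowest 1 (497) and highest 1 (2328)
Remaining (n=10): Σ = 6513, mean = 6513/10 = 651.300

651.3 ms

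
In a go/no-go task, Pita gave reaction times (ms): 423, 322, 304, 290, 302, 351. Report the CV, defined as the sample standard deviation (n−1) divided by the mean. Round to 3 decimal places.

0.149

n = 6, Σ = 1992, M = 332.0000
Σ(x−M)² = 12190.000; s = √(12190.000/5) = 49.3761
CV = 49.3761 / 332.0000 = 0.14872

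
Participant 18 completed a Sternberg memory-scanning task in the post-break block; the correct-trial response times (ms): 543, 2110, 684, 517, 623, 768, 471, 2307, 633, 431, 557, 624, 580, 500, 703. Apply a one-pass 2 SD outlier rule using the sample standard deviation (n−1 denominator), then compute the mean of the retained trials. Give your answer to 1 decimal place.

n = 15, ΣRT = 12051, M = 803.400
Σ(x−M)² = 4689047.60; s = √(4689047.60/14) = 578.733
Cutoffs: 803.400 ± 2·578.733 → [-354.1, 1960.9]
Outside: 2110, 2307 → excluded.
Retained (n=13): Σ = 7634, mean = 7634/13 = 587.231

587.2 ms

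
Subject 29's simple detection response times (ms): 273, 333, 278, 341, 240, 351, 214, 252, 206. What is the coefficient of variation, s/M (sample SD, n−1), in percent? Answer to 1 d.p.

19.7%

n = 9, Σ = 2488, M = 276.4444
Σ(x−M)² = 23726.222; s = √(23726.222/8) = 54.4590
CV = 54.4590 / 276.4444 = 0.19700 = 19.700%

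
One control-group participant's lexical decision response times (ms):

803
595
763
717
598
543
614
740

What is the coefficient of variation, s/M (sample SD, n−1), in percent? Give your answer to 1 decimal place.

n = 8, Σ = 5373, M = 671.6250
Σ(x−M)² = 63499.875; s = √(63499.875/7) = 95.2440
CV = 95.2440 / 671.6250 = 0.14181 = 14.181%

14.2%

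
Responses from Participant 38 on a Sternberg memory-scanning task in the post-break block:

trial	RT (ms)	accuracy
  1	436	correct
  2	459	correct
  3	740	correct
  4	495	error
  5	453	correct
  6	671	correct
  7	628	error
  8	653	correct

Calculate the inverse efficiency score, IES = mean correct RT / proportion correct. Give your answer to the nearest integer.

Correct trials (n=6): 436, 459, 740, 453, 671, 653
Mean correct RT = 3412/6 = 568.6667 ms
Proportion correct = 6/8
IES = 568.6667 / (6/8) = 758.222 ms

758 ms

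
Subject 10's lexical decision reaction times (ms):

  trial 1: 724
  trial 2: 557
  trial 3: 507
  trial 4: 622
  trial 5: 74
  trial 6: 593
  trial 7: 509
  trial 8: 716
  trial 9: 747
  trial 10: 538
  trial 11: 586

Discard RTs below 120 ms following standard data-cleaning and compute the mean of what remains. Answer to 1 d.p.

609.9 ms

Excluded: 74
Retained (n=10): Σ = 6099
Mean = 6099/10 = 609.9000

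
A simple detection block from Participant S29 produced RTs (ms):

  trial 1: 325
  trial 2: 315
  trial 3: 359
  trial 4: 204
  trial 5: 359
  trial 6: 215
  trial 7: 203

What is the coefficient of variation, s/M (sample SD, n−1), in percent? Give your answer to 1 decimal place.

25.7%

n = 7, Σ = 1980, M = 282.8571
Σ(x−M)² = 31604.857; s = √(31604.857/6) = 72.5774
CV = 72.5774 / 282.8571 = 0.25659 = 25.659%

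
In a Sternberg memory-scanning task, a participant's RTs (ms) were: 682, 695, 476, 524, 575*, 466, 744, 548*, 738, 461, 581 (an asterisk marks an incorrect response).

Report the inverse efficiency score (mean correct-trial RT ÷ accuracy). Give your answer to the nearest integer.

Correct trials (n=9): 682, 695, 476, 524, 466, 744, 738, 461, 581
Mean correct RT = 5367/9 = 596.3333 ms
Proportion correct = 9/11
IES = 596.3333 / (9/11) = 728.852 ms

729 ms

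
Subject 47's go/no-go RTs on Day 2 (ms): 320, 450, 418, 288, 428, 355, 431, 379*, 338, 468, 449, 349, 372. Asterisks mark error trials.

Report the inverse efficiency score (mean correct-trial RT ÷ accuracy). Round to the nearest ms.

Correct trials (n=12): 320, 450, 418, 288, 428, 355, 431, 338, 468, 449, 349, 372
Mean correct RT = 4666/12 = 388.8333 ms
Proportion correct = 12/13
IES = 388.8333 / (12/13) = 421.236 ms

421 ms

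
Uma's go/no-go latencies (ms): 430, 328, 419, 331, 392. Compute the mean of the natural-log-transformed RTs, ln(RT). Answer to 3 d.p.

5.934

ln(RT): 6.0638, 5.7930, 6.0379, 5.8021, 5.9713
Σ ln(RT) = 29.6680
Mean = 29.6680/5 = 5.93361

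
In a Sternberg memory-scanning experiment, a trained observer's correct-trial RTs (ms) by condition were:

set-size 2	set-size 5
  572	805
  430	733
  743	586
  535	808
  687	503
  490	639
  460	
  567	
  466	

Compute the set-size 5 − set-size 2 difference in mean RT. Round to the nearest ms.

M(set-size 2) = 4950/9 = 550.000
M(set-size 5) = 4074/6 = 679.000
Difference = 679.000 − 550.000 = 129.000 ms

129 ms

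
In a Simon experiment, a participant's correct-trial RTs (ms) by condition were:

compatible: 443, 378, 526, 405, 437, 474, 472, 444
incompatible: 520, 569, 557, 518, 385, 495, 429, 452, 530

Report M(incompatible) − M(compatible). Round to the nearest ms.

48 ms

M(compatible) = 3579/8 = 447.375
M(incompatible) = 4455/9 = 495.000
Difference = 495.000 − 447.375 = 47.625 ms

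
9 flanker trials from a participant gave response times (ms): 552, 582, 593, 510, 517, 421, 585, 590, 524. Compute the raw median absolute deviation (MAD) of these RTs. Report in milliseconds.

35 ms

Sorted: 421, 510, 517, 524, 552, 582, 585, 590, 593 → median = 552
|x − 552|: 0, 30, 41, 42, 35, 131, 33, 38, 28
Sorted deviations: 0, 28, 30, 33, 35, 38, 41, 42, 131 → MAD = 35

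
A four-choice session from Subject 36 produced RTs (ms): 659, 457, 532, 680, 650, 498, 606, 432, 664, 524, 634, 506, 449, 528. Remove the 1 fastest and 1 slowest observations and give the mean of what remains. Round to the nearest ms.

Sorted: 432, 449, 457, 498, 506, 524, 528, 532, 606, 634, 650, 659, 664, 680
Drop lowest 1 (432) and highest 1 (680)
Remaining (n=12): Σ = 6707, mean = 6707/12 = 558.917

559 ms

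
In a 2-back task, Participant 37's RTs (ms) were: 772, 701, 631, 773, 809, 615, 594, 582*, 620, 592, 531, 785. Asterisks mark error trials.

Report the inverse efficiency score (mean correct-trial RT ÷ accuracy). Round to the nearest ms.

Correct trials (n=11): 772, 701, 631, 773, 809, 615, 594, 620, 592, 531, 785
Mean correct RT = 7423/11 = 674.8182 ms
Proportion correct = 11/12
IES = 674.8182 / (11/12) = 736.165 ms

736 ms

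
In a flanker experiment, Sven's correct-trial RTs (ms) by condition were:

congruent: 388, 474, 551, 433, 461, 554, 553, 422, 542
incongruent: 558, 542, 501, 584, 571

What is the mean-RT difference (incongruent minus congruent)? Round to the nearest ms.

M(congruent) = 4378/9 = 486.444
M(incongruent) = 2756/5 = 551.200
Difference = 551.200 − 486.444 = 64.756 ms

65 ms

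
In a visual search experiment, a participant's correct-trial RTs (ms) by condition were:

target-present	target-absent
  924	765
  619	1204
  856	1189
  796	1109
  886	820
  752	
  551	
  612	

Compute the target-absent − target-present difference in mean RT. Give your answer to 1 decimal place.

M(target-present) = 5996/8 = 749.500
M(target-absent) = 5087/5 = 1017.400
Difference = 1017.400 − 749.500 = 267.900 ms

267.9 ms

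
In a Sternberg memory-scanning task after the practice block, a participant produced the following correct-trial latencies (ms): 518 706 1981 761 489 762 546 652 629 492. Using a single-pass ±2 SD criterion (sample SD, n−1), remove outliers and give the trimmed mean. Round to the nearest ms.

n = 10, ΣRT = 7536, M = 753.600
Σ(x−M)² = 1771802.40; s = √(1771802.40/9) = 443.697
Cutoffs: 753.600 ± 2·443.697 → [-133.8, 1641.0]
Outside: 1981 → excluded.
Retained (n=9): Σ = 5555, mean = 5555/9 = 617.222

617 ms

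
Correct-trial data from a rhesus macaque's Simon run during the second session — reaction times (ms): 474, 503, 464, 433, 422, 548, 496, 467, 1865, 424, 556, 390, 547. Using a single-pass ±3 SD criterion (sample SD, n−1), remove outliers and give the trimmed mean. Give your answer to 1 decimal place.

n = 13, ΣRT = 7589, M = 583.769
Σ(x−M)² = 1811184.31; s = √(1811184.31/12) = 388.500
Cutoffs: 583.769 ± 3·388.500 → [-581.7, 1749.3]
Outside: 1865 → excluded.
Retained (n=12): Σ = 5724, mean = 5724/12 = 477.000

477.0 ms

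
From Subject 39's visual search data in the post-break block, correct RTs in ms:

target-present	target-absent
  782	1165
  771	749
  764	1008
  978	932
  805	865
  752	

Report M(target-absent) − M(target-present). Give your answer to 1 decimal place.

M(target-present) = 4852/6 = 808.667
M(target-absent) = 4719/5 = 943.800
Difference = 943.800 − 808.667 = 135.133 ms

135.1 ms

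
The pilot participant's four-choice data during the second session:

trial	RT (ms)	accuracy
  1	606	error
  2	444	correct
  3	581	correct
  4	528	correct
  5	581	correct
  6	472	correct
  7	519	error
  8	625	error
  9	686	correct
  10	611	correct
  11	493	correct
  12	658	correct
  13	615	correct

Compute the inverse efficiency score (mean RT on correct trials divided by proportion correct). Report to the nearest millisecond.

737 ms

Correct trials (n=10): 444, 581, 528, 581, 472, 686, 611, 493, 658, 615
Mean correct RT = 5669/10 = 566.9000 ms
Proportion correct = 10/13
IES = 566.9000 / (10/13) = 736.970 ms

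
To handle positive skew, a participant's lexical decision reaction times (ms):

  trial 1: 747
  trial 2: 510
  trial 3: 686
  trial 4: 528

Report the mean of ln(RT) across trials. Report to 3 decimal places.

ln(RT): 6.6161, 6.2344, 6.5309, 6.2691
Σ ln(RT) = 25.6504
Mean = 25.6504/4 = 6.41261

6.413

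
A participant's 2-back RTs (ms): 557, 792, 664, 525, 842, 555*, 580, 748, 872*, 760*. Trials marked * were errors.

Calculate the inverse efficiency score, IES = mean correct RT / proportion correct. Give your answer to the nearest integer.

961 ms

Correct trials (n=7): 557, 792, 664, 525, 842, 580, 748
Mean correct RT = 4708/7 = 672.5714 ms
Proportion correct = 7/10
IES = 672.5714 / (7/10) = 960.816 ms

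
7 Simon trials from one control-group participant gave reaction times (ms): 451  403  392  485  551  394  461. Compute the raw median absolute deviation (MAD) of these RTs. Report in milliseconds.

48 ms

Sorted: 392, 394, 403, 451, 461, 485, 551 → median = 451
|x − 451|: 0, 48, 59, 34, 100, 57, 10
Sorted deviations: 0, 10, 34, 48, 57, 59, 100 → MAD = 48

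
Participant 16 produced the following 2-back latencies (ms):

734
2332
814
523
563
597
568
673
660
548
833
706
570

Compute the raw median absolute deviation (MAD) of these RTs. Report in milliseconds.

Sorted: 523, 548, 563, 568, 570, 597, 660, 673, 706, 734, 814, 833, 2332 → median = 660
|x − 660|: 74, 1672, 154, 137, 97, 63, 92, 13, 0, 112, 173, 46, 90
Sorted deviations: 0, 13, 46, 63, 74, 90, 92, 97, 112, 137, 154, 173, 1672 → MAD = 92

92 ms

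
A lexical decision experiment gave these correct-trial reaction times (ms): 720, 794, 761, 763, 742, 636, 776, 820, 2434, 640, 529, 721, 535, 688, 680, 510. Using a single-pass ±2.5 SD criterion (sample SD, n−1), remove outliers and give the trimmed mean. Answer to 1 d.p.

687.7 ms

n = 16, ΣRT = 12749, M = 796.812
Σ(x−M)² = 2996906.44; s = √(2996906.44/15) = 446.983
Cutoffs: 796.812 ± 2.5·446.983 → [-320.6, 1914.3]
Outside: 2434 → excluded.
Retained (n=15): Σ = 10315, mean = 10315/15 = 687.667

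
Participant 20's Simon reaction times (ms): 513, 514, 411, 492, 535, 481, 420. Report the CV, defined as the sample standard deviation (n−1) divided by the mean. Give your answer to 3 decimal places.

0.100

n = 7, Σ = 3366, M = 480.8571
Σ(x−M)² = 13770.857; s = √(13770.857/6) = 47.9076
CV = 47.9076 / 480.8571 = 0.09963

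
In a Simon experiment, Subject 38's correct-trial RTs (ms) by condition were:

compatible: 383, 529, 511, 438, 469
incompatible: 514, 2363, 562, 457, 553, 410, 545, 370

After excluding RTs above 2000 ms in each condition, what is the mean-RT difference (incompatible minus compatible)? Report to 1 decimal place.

incompatible: exclude 2363
M(compatible) = 2330/5 = 466.000
M(incompatible) = 3411/7 = 487.286
Difference = 487.286 − 466.000 = 21.286 ms

21.3 ms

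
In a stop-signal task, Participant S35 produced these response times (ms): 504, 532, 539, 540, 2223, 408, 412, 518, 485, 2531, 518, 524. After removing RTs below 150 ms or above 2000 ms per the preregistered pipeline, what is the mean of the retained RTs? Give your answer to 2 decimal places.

498.00 ms

Excluded: 2223, 2531
Retained (n=10): Σ = 4980
Mean = 4980/10 = 498.0000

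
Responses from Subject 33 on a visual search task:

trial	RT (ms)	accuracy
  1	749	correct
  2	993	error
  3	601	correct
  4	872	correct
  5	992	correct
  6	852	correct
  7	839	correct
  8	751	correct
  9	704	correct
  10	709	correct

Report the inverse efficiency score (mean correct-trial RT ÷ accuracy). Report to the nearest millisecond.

Correct trials (n=9): 749, 601, 872, 992, 852, 839, 751, 704, 709
Mean correct RT = 7069/9 = 785.4444 ms
Proportion correct = 9/10
IES = 785.4444 / (9/10) = 872.716 ms

873 ms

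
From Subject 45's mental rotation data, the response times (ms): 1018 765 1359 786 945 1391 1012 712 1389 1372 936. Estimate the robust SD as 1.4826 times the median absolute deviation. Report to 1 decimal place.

Sorted: 712, 765, 786, 936, 945, 1012, 1018, 1359, 1372, 1389, 1391 → median = 1012
|x − 1012| sorted: 0, 6, 67, 76, 226, 247, 300, 347, 360, 377, 379 → MAD = 247
Robust SD ≈ 1.4826 × 247 = 366.202

366.2 ms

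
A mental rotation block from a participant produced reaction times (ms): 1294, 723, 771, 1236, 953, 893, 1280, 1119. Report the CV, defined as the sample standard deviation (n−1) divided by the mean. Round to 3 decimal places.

n = 8, Σ = 8269, M = 1033.6250
Σ(x−M)² = 368475.875; s = √(368475.875/7) = 229.4328
CV = 229.4328 / 1033.6250 = 0.22197

0.222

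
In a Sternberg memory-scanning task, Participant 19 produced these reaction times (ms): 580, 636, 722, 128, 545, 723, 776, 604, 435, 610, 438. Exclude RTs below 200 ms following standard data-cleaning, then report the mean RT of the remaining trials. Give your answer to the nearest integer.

Excluded: 128
Retained (n=10): Σ = 6069
Mean = 6069/10 = 606.9000

607 ms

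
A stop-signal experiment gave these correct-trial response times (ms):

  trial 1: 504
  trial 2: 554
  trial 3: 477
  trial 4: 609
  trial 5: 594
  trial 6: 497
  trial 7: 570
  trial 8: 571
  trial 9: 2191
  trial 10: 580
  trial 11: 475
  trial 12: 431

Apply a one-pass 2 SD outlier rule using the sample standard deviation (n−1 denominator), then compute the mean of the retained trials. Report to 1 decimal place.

n = 12, ΣRT = 8053, M = 671.083
Σ(x−M)² = 2554160.92; s = √(2554160.92/11) = 481.868
Cutoffs: 671.083 ± 2·481.868 → [-292.7, 1634.8]
Outside: 2191 → excluded.
Retained (n=11): Σ = 5862, mean = 5862/11 = 532.909

532.9 ms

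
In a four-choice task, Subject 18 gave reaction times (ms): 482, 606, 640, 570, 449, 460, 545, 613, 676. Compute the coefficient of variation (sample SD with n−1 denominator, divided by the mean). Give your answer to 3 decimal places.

n = 9, Σ = 5041, M = 560.1111
Σ(x−M)² = 53510.889; s = √(53510.889/8) = 81.7855
CV = 81.7855 / 560.1111 = 0.14602

0.146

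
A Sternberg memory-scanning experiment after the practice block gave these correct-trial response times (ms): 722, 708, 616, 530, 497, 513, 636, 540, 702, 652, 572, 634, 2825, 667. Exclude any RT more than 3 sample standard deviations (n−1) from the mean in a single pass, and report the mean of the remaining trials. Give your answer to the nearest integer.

615 ms

n = 14, ΣRT = 10814, M = 772.429
Σ(x−M)² = 4608697.43; s = √(4608697.43/13) = 595.412
Cutoffs: 772.429 ± 3·595.412 → [-1013.8, 2558.7]
Outside: 2825 → excluded.
Retained (n=13): Σ = 7989, mean = 7989/13 = 614.538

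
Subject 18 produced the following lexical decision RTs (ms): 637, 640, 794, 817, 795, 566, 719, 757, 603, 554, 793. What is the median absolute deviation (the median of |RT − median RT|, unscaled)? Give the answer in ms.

79 ms

Sorted: 554, 566, 603, 637, 640, 719, 757, 793, 794, 795, 817 → median = 719
|x − 719|: 82, 79, 75, 98, 76, 153, 0, 38, 116, 165, 74
Sorted deviations: 0, 38, 74, 75, 76, 79, 82, 98, 116, 153, 165 → MAD = 79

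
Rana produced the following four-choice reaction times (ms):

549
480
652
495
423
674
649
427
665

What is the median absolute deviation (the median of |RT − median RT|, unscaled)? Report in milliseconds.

Sorted: 423, 427, 480, 495, 549, 649, 652, 665, 674 → median = 549
|x − 549|: 0, 69, 103, 54, 126, 125, 100, 122, 116
Sorted deviations: 0, 54, 69, 100, 103, 116, 122, 125, 126 → MAD = 103

103 ms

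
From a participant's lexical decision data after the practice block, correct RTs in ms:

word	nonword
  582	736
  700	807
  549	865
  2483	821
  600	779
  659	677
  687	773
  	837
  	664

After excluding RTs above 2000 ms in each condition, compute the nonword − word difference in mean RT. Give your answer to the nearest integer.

144 ms

word: exclude 2483
M(word) = 3777/6 = 629.500
M(nonword) = 6959/9 = 773.222
Difference = 773.222 − 629.500 = 143.722 ms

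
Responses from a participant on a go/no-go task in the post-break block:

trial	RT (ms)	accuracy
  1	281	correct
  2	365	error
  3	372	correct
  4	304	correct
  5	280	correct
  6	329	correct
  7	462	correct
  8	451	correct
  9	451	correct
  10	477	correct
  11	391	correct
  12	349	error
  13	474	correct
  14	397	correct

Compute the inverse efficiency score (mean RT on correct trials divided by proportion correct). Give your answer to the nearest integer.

454 ms

Correct trials (n=12): 281, 372, 304, 280, 329, 462, 451, 451, 477, 391, 474, 397
Mean correct RT = 4669/12 = 389.0833 ms
Proportion correct = 12/14
IES = 389.0833 / (12/14) = 453.931 ms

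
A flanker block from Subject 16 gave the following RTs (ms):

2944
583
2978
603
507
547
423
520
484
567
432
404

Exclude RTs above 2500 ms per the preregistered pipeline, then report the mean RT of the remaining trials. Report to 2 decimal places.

507.00 ms

Excluded: 2944, 2978
Retained (n=10): Σ = 5070
Mean = 5070/10 = 507.0000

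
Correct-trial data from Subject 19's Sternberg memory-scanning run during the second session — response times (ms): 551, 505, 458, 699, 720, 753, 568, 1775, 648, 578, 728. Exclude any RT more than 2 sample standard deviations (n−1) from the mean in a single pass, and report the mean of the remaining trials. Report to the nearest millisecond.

n = 11, ΣRT = 7983, M = 725.727
Σ(x−M)² = 1306140.18; s = √(1306140.18/10) = 361.406
Cutoffs: 725.727 ± 2·361.406 → [2.9, 1448.5]
Outside: 1775 → excluded.
Retained (n=10): Σ = 6208, mean = 6208/10 = 620.800

621 ms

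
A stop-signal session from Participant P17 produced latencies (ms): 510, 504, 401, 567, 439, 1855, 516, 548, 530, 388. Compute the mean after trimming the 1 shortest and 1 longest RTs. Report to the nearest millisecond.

Sorted: 388, 401, 439, 504, 510, 516, 530, 548, 567, 1855
Drop lowest 1 (388) and highest 1 (1855)
Remaining (n=8): Σ = 4015, mean = 4015/8 = 501.875

502 ms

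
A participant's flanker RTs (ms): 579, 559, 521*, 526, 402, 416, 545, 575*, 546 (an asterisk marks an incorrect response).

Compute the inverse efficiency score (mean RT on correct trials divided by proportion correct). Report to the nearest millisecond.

Correct trials (n=7): 579, 559, 526, 402, 416, 545, 546
Mean correct RT = 3573/7 = 510.4286 ms
Proportion correct = 7/9
IES = 510.4286 / (7/9) = 656.265 ms

656 ms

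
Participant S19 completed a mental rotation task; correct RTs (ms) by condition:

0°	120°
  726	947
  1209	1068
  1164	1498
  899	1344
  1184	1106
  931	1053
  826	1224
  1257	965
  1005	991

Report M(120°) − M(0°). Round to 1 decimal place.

110.6 ms

M(0°) = 9201/9 = 1022.333
M(120°) = 10196/9 = 1132.889
Difference = 1132.889 − 1022.333 = 110.556 ms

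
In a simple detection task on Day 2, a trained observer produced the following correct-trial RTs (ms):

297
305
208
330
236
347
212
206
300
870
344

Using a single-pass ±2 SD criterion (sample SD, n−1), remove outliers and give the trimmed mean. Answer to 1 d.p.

n = 11, ΣRT = 3655, M = 332.273
Σ(x−M)² = 347662.18; s = √(347662.18/10) = 186.457
Cutoffs: 332.273 ± 2·186.457 → [-40.6, 705.2]
Outside: 870 → excluded.
Retained (n=10): Σ = 2785, mean = 2785/10 = 278.500

278.5 ms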